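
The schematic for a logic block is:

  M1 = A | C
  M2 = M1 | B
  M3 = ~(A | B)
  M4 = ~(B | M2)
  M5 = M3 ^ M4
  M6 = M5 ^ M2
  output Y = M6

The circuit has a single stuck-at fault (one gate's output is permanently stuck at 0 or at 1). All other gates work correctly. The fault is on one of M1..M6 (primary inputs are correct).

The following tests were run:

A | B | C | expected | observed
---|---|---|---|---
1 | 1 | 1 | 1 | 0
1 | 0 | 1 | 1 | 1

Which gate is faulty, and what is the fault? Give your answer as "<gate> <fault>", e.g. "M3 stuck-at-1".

Fault-free values for test 1 (A=1, B=1, C=1): M1=1, M2=1, M3=0, M4=0, M5=0, M6=1, giving Y=1. Observed 0.
Test 1: faults giving observed 0 are {M2 stuck-at-0, M3 stuck-at-1, M4 stuck-at-1, M5 stuck-at-1, M6 stuck-at-0}.
Test 2 (A=1, B=0, C=1): fault-free M1=1, M2=1, M3=0, M4=0, M5=0, M6=1 → 1; observed 1. Eliminates M3 stuck-at-1, M4 stuck-at-1, M5 stuck-at-1, M6 stuck-at-0.
Only M2 stuck-at-0 is consistent with every test.

M2 stuck-at-0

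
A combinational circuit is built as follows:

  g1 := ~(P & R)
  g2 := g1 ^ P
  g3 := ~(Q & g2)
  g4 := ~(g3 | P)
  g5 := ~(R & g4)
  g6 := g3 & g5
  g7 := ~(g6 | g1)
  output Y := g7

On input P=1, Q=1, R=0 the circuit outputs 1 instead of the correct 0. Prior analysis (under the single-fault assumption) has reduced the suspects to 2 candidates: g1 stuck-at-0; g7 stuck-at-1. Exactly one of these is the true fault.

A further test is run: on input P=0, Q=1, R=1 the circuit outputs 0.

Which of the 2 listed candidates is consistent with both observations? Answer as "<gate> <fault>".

Evaluate each candidate on input P=0, Q=1, R=1:
  g1 stuck-at-0: g1=0 [stuck-at-0], g2=0, g3=1, g4=0, g5=1, g6=1, g7=0 → 0 — matches
  g7 stuck-at-1: g1=1, g2=1, g3=0, g4=1, g5=0, g6=0, g7=1 [stuck-at-1] → 1 — eliminated
Only g1 stuck-at-0 reproduces the observed 0.

g1 stuck-at-0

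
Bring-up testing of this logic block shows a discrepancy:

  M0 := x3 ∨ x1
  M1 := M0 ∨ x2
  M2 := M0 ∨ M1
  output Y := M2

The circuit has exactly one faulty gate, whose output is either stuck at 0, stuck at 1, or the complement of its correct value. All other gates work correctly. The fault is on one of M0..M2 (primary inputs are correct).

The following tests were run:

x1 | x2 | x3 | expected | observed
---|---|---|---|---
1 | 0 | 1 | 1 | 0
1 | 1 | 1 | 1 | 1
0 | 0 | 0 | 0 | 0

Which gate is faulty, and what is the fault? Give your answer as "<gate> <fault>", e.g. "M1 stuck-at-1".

M0 stuck-at-0

Fault-free values for test 1 (x1=1, x2=0, x3=1): M0=1, M1=1, M2=1, giving Y=1. Observed 0.
Test 1: faults giving observed 0 are {M0 stuck-at-0, M0 inverted output, M2 stuck-at-0, M2 inverted output}.
Test 2 (x1=1, x2=1, x3=1): fault-free M0=1, M1=1, M2=1 → 1; observed 1. Eliminates M2 stuck-at-0, M2 inverted output.
Test 3 (x1=0, x2=0, x3=0): fault-free M0=0, M1=0, M2=0 → 0; observed 0. Eliminates M0 inverted output.
Only M0 stuck-at-0 is consistent with every test.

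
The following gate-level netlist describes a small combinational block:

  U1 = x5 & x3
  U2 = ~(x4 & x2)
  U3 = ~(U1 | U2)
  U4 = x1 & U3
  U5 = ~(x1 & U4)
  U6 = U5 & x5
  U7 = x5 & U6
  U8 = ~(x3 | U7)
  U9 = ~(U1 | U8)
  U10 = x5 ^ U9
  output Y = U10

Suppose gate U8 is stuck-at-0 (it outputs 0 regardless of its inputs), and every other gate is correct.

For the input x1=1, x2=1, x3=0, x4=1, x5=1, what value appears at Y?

0

Propagate with U8 forced: U1=0, U2=0, U3=1, U4=1, U5=0, U6=0, U7=0, U8=0 [stuck-at-0], U9=1, U10=0.
So Y = 0. (Without the fault it would be 1.)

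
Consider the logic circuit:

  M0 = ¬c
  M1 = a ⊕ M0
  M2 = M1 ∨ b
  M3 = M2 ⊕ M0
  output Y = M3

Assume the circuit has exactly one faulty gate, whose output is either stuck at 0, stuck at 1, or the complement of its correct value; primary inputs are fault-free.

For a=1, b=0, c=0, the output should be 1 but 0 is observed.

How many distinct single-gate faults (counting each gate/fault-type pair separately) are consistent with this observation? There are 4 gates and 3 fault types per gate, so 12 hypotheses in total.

Fault-free: M0=1, M1=0, M2=0, M3=1 → 1. Observed 0.
  M0 stuck-at-0: output 1 ✗
  M0 stuck-at-1: output 1 ✗
  M0 inverted output: output 1 ✗
  M1 stuck-at-0: output 1 ✗
  M1 stuck-at-1: output 0 ✓
  M1 inverted output: output 0 ✓
  M2 stuck-at-0: output 1 ✗
  M2 stuck-at-1: output 0 ✓
  M2 inverted output: output 0 ✓
  M3 stuck-at-0: output 0 ✓
  M3 stuck-at-1: output 1 ✗
  M3 inverted output: output 0 ✓
Consistent faults: {M1 stuck-at-1, M1 inverted output, M2 stuck-at-1, M2 inverted output, M3 stuck-at-0, M3 inverted output} — 6 in all.

6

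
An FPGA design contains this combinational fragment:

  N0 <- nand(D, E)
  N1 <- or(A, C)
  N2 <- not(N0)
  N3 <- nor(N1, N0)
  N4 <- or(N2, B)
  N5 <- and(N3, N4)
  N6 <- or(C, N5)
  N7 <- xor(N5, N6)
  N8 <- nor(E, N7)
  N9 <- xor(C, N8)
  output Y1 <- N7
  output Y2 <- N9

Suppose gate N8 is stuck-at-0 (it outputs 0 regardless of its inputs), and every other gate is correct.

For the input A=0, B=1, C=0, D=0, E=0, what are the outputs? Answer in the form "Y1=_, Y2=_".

Propagate with N8 forced: N0=1, N1=0, N2=0, N3=0, N4=1, N5=0, N6=0, N7=0, N8=0 [stuck-at-0], N9=0.
So the outputs are Y1=0, Y2=0. (Without the fault they would be Y1=0, Y2=1.)

Y1=0, Y2=0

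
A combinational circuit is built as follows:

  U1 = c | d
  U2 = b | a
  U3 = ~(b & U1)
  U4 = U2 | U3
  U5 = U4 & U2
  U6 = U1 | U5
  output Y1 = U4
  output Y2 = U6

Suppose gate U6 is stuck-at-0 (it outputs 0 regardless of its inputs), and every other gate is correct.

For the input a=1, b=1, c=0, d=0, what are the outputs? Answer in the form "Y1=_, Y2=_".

Y1=1, Y2=0

Propagate with U6 forced: U1=0, U2=1, U3=1, U4=1, U5=1, U6=0 [stuck-at-0].
So the outputs are Y1=1, Y2=0. (Without the fault they would be Y1=1, Y2=1.)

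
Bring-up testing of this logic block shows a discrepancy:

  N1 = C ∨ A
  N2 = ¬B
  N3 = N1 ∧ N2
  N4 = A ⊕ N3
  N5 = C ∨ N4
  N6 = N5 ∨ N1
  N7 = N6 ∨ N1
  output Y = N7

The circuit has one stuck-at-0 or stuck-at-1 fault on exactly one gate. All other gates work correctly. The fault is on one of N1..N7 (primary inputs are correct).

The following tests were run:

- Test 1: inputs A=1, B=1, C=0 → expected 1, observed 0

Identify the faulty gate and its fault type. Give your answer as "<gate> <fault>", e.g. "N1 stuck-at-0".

Fault-free values for test 1 (A=1, B=1, C=0): N1=1, N2=0, N3=0, N4=1, N5=1, N6=1, N7=1, giving Y=1. Observed 0.
Test 1: faults giving observed 0 are {N7 stuck-at-0}.
Only N7 stuck-at-0 is consistent with every test.

N7 stuck-at-0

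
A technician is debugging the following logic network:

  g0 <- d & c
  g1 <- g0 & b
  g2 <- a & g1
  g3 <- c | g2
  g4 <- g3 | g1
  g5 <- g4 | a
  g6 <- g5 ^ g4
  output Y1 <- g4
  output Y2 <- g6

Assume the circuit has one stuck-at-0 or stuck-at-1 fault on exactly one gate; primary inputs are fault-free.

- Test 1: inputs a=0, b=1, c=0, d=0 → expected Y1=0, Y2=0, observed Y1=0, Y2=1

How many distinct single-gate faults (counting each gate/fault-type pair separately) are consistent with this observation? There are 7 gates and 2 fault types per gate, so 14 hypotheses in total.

Fault-free: g0=0, g1=0, g2=0, g3=0, g4=0, g5=0, g6=0 → Y1=0, Y2=0. Observed Y1=0, Y2=1.
  g0 stuck-at-0: output Y1=0, Y2=0 ✗
  g0 stuck-at-1: output Y1=1, Y2=0 ✗
  g1 stuck-at-0: output Y1=0, Y2=0 ✗
  g1 stuck-at-1: output Y1=1, Y2=0 ✗
  g2 stuck-at-0: output Y1=0, Y2=0 ✗
  g2 stuck-at-1: output Y1=1, Y2=0 ✗
  g3 stuck-at-0: output Y1=0, Y2=0 ✗
  g3 stuck-at-1: output Y1=1, Y2=0 ✗
  g4 stuck-at-0: output Y1=0, Y2=0 ✗
  g4 stuck-at-1: output Y1=1, Y2=0 ✗
  g5 stuck-at-0: output Y1=0, Y2=0 ✗
  g5 stuck-at-1: output Y1=0, Y2=1 ✓
  g6 stuck-at-0: output Y1=0, Y2=0 ✗
  g6 stuck-at-1: output Y1=0, Y2=1 ✓
Consistent faults: {g5 stuck-at-1, g6 stuck-at-1} — 2 in all.

2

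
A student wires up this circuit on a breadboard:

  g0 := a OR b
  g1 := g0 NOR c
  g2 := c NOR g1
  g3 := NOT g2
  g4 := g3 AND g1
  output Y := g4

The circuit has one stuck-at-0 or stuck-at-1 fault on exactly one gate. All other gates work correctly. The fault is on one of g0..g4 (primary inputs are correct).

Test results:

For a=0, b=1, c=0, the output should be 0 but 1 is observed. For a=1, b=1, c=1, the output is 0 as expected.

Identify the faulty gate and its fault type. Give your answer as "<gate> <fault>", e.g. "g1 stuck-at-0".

g0 stuck-at-0

Fault-free values for test 1 (a=0, b=1, c=0): g0=1, g1=0, g2=1, g3=0, g4=0, giving Y=0. Observed 1.
Test 1: faults giving observed 1 are {g0 stuck-at-0, g1 stuck-at-1, g4 stuck-at-1}.
Test 2 (a=1, b=1, c=1): fault-free g0=1, g1=0, g2=0, g3=1, g4=0 → 0; observed 0. Eliminates g1 stuck-at-1, g4 stuck-at-1.
Only g0 stuck-at-0 is consistent with every test.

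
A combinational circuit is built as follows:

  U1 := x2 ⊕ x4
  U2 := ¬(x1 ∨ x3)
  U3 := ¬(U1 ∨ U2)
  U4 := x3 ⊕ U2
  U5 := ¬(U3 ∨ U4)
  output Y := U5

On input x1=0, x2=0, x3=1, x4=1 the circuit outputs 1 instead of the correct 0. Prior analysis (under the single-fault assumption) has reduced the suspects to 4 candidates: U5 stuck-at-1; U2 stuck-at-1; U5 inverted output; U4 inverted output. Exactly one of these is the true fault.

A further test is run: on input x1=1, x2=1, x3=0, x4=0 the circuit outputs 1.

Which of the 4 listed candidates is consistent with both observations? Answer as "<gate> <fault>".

U5 stuck-at-1

Evaluate each candidate on input x1=1, x2=1, x3=0, x4=0:
  U5 stuck-at-1: U1=1, U2=0, U3=0, U4=0, U5=1 [stuck-at-1] → 1 — matches
  U2 stuck-at-1: U1=1, U2=1 [stuck-at-1], U3=0, U4=1, U5=0 → 0 — eliminated
  U5 inverted output: U1=1, U2=0, U3=0, U4=0, U5=0 [inverted output] → 0 — eliminated
  U4 inverted output: U1=1, U2=0, U3=0, U4=1 [inverted output], U5=0 → 0 — eliminated
Only U5 stuck-at-1 reproduces the observed 1.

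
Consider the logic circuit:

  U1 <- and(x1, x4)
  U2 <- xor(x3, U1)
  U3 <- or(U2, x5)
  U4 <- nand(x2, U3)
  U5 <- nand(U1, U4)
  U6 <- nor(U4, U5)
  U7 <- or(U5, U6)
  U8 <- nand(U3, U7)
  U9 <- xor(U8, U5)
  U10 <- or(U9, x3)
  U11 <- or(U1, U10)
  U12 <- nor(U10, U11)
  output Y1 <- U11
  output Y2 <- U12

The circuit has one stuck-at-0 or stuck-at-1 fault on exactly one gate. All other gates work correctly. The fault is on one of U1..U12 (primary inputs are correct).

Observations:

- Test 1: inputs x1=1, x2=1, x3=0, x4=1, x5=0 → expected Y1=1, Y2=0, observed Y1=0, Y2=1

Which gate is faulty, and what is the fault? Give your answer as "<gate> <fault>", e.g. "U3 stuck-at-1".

Fault-free values for test 1 (x1=1, x2=1, x3=0, x4=1, x5=0): U1=1, U2=1, U3=1, U4=0, U5=1, U6=0, U7=1, U8=0, U9=1, U10=1, U11=1, U12=0, giving Y1=1, Y2=0. Observed Y1=0, Y2=1.
Test 1: faults giving observed Y1=0, Y2=1 are {U1 stuck-at-0}.
Only U1 stuck-at-0 is consistent with every test.

U1 stuck-at-0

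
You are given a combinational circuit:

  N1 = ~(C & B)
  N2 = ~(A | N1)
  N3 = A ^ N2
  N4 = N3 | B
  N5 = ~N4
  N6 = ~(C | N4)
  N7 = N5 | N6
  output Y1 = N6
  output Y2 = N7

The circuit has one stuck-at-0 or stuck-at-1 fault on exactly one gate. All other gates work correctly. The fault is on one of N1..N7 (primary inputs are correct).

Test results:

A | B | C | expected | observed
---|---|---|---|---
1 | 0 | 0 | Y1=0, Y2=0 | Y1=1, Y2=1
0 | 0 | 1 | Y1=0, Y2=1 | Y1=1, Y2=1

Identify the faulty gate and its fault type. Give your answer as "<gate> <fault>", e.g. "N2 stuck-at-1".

Fault-free values for test 1 (A=1, B=0, C=0): N1=1, N2=0, N3=1, N4=1, N5=0, N6=0, N7=0, giving Y1=0, Y2=0. Observed Y1=1, Y2=1.
Test 1: faults giving observed Y1=1, Y2=1 are {N2 stuck-at-1, N3 stuck-at-0, N4 stuck-at-0, N6 stuck-at-1}.
Test 2 (A=0, B=0, C=1): fault-free N1=1, N2=0, N3=0, N4=0, N5=1, N6=0, N7=1 → Y1=0, Y2=1; observed Y1=1, Y2=1. Eliminates N2 stuck-at-1, N3 stuck-at-0, N4 stuck-at-0.
Only N6 stuck-at-1 is consistent with every test.

N6 stuck-at-1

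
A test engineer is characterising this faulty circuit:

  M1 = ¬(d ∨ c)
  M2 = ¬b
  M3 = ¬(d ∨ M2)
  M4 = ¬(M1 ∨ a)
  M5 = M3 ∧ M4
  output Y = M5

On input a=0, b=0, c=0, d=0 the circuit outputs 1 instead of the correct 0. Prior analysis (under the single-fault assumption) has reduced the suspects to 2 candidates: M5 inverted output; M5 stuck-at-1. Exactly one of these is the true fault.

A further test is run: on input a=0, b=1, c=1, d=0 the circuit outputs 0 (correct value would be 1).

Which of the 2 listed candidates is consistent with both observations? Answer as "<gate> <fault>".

Evaluate each candidate on input a=0, b=1, c=1, d=0:
  M5 inverted output: M1=0, M2=0, M3=1, M4=1, M5=0 [inverted output] → 0 — matches
  M5 stuck-at-1: M1=0, M2=0, M3=1, M4=1, M5=1 [stuck-at-1] → 1 — eliminated
Only M5 inverted output reproduces the observed 0.

M5 inverted output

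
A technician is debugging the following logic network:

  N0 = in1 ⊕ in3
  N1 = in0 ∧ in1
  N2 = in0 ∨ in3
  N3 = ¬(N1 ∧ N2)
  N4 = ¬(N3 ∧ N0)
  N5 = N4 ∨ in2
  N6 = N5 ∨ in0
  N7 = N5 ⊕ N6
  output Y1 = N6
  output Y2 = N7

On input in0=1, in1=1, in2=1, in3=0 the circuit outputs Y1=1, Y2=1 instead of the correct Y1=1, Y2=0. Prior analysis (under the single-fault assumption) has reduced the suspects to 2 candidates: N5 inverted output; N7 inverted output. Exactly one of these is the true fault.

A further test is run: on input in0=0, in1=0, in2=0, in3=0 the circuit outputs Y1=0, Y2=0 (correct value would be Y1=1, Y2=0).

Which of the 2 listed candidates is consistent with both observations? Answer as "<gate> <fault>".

Evaluate each candidate on input in0=0, in1=0, in2=0, in3=0:
  N5 inverted output: N0=0, N1=0, N2=0, N3=1, N4=1, N5=0 [inverted output], N6=0, N7=0 → Y1=0, Y2=0 — matches
  N7 inverted output: N0=0, N1=0, N2=0, N3=1, N4=1, N5=1, N6=1, N7=1 [inverted output] → Y1=1, Y2=1 — eliminated
Only N5 inverted output reproduces the observed Y1=0, Y2=0.

N5 inverted output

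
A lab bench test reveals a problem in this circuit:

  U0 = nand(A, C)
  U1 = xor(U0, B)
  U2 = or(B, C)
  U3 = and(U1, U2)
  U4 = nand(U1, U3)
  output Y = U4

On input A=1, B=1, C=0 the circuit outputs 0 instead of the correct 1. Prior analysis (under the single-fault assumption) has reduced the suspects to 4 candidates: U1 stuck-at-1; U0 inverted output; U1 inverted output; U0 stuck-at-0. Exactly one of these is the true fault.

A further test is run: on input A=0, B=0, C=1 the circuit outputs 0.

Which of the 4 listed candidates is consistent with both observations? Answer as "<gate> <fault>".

U1 stuck-at-1

Evaluate each candidate on input A=0, B=0, C=1:
  U1 stuck-at-1: U0=1, U1=1 [stuck-at-1], U2=1, U3=1, U4=0 → 0 — matches
  U0 inverted output: U0=0 [inverted output], U1=0, U2=1, U3=0, U4=1 → 1 — eliminated
  U1 inverted output: U0=1, U1=0 [inverted output], U2=1, U3=0, U4=1 → 1 — eliminated
  U0 stuck-at-0: U0=0 [stuck-at-0], U1=0, U2=1, U3=0, U4=1 → 1 — eliminated
Only U1 stuck-at-1 reproduces the observed 0.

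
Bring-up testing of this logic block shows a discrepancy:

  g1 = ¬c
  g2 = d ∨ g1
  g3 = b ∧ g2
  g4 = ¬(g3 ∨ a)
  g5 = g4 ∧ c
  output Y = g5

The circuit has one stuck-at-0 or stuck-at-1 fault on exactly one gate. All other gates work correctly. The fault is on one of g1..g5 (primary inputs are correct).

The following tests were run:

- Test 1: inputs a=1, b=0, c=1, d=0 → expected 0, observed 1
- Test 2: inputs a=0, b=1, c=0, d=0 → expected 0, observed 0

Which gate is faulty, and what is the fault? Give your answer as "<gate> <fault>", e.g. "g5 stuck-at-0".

Fault-free values for test 1 (a=1, b=0, c=1, d=0): g1=0, g2=0, g3=0, g4=0, g5=0, giving Y=0. Observed 1.
Test 1: faults giving observed 1 are {g4 stuck-at-1, g5 stuck-at-1}.
Test 2 (a=0, b=1, c=0, d=0): fault-free g1=1, g2=1, g3=1, g4=0, g5=0 → 0; observed 0. Eliminates g5 stuck-at-1.
Only g4 stuck-at-1 is consistent with every test.

g4 stuck-at-1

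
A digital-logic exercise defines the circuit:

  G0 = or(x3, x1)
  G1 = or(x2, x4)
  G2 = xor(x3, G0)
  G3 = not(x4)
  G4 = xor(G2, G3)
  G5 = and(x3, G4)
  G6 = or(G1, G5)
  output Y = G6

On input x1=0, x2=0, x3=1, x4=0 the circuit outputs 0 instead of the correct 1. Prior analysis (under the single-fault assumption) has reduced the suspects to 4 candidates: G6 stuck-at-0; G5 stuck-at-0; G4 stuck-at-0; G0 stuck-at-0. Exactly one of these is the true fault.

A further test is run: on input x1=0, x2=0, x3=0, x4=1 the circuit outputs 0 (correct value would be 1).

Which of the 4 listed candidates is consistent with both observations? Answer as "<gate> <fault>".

Evaluate each candidate on input x1=0, x2=0, x3=0, x4=1:
  G6 stuck-at-0: G0=0, G1=1, G2=0, G3=0, G4=0, G5=0, G6=0 [stuck-at-0] → 0 — matches
  G5 stuck-at-0: G0=0, G1=1, G2=0, G3=0, G4=0, G5=0 [stuck-at-0], G6=1 → 1 — eliminated
  G4 stuck-at-0: G0=0, G1=1, G2=0, G3=0, G4=0 [stuck-at-0], G5=0, G6=1 → 1 — eliminated
  G0 stuck-at-0: G0=0 [stuck-at-0], G1=1, G2=0, G3=0, G4=0, G5=0, G6=1 → 1 — eliminated
Only G6 stuck-at-0 reproduces the observed 0.

G6 stuck-at-0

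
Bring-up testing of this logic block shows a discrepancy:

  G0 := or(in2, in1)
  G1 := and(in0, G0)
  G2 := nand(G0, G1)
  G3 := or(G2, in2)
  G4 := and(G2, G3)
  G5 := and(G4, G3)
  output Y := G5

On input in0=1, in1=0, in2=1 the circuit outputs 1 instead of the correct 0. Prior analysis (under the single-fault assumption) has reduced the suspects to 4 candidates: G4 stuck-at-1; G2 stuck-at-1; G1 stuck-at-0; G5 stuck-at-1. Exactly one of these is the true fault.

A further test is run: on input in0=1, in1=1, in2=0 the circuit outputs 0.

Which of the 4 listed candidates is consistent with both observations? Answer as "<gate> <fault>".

G4 stuck-at-1

Evaluate each candidate on input in0=1, in1=1, in2=0:
  G4 stuck-at-1: G0=1, G1=1, G2=0, G3=0, G4=1 [stuck-at-1], G5=0 → 0 — matches
  G2 stuck-at-1: G0=1, G1=1, G2=1 [stuck-at-1], G3=1, G4=1, G5=1 → 1 — eliminated
  G1 stuck-at-0: G0=1, G1=0 [stuck-at-0], G2=1, G3=1, G4=1, G5=1 → 1 — eliminated
  G5 stuck-at-1: G0=1, G1=1, G2=0, G3=0, G4=0, G5=1 [stuck-at-1] → 1 — eliminated
Only G4 stuck-at-1 reproduces the observed 0.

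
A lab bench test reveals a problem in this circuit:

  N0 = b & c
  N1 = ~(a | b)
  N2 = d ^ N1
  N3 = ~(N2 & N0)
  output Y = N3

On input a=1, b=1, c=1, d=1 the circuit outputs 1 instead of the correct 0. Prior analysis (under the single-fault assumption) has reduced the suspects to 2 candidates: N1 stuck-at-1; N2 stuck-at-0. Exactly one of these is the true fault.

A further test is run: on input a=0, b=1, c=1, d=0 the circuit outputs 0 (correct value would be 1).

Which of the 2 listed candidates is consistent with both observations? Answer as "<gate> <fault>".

Evaluate each candidate on input a=0, b=1, c=1, d=0:
  N1 stuck-at-1: N0=1, N1=1 [stuck-at-1], N2=1, N3=0 → 0 — matches
  N2 stuck-at-0: N0=1, N1=0, N2=0 [stuck-at-0], N3=1 → 1 — eliminated
Only N1 stuck-at-1 reproduces the observed 0.

N1 stuck-at-1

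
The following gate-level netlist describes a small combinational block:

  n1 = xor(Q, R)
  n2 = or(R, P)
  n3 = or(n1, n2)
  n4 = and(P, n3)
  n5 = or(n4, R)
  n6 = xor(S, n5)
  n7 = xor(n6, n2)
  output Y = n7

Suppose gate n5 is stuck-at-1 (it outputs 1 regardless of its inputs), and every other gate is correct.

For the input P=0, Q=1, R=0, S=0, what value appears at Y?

1

Propagate with n5 forced: n1=1, n2=0, n3=1, n4=0, n5=1 [stuck-at-1], n6=1, n7=1.
So Y = 1. (Without the fault it would be 0.)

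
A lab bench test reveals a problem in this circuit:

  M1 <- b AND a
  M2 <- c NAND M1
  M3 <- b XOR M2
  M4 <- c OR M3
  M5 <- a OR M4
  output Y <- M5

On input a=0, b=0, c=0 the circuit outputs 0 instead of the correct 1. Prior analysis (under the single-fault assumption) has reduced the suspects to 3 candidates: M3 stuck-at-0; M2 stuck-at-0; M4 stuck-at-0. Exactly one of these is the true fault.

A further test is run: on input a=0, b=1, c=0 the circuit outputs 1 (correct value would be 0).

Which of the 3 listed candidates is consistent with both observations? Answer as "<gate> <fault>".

Evaluate each candidate on input a=0, b=1, c=0:
  M3 stuck-at-0: M1=0, M2=1, M3=0 [stuck-at-0], M4=0, M5=0 → 0 — eliminated
  M2 stuck-at-0: M1=0, M2=0 [stuck-at-0], M3=1, M4=1, M5=1 → 1 — matches
  M4 stuck-at-0: M1=0, M2=1, M3=0, M4=0 [stuck-at-0], M5=0 → 0 — eliminated
Only M2 stuck-at-0 reproduces the observed 1.

M2 stuck-at-0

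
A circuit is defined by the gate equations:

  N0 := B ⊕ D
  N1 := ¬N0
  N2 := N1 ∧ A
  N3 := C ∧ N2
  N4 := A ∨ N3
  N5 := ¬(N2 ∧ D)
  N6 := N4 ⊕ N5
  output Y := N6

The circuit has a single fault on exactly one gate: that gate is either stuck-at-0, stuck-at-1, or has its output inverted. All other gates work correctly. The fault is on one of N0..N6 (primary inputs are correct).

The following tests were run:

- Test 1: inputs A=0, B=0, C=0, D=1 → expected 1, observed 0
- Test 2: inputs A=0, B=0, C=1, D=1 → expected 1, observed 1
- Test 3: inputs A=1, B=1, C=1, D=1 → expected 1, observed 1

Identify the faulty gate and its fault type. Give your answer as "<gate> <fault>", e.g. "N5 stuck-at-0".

N2 stuck-at-1

Fault-free values for test 1 (A=0, B=0, C=0, D=1): N0=1, N1=0, N2=0, N3=0, N4=0, N5=1, N6=1, giving Y=1. Observed 0.
Test 1: faults giving observed 0 are {N2 stuck-at-1, N2 inverted output, N3 stuck-at-1, N3 inverted output, N4 stuck-at-1, N4 inverted output, N5 stuck-at-0, N5 inverted output, N6 stuck-at-0, N6 inverted output}.
Test 2 (A=0, B=0, C=1, D=1): fault-free N0=1, N1=0, N2=0, N3=0, N4=0, N5=1, N6=1 → 1; observed 1. Eliminates N3 stuck-at-1, N3 inverted output, N4 stuck-at-1, N4 inverted output, N5 stuck-at-0, N5 inverted output, N6 stuck-at-0, N6 inverted output.
Test 3 (A=1, B=1, C=1, D=1): fault-free N0=0, N1=1, N2=1, N3=1, N4=1, N5=0, N6=1 → 1; observed 1. Eliminates N2 inverted output.
Only N2 stuck-at-1 is consistent with every test.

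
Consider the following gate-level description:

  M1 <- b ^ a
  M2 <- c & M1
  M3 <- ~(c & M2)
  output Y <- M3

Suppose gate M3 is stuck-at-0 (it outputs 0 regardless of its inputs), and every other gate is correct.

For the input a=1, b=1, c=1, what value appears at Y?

Propagate with M3 forced: M1=0, M2=0, M3=0 [stuck-at-0].
So Y = 0. (Without the fault it would be 1.)

0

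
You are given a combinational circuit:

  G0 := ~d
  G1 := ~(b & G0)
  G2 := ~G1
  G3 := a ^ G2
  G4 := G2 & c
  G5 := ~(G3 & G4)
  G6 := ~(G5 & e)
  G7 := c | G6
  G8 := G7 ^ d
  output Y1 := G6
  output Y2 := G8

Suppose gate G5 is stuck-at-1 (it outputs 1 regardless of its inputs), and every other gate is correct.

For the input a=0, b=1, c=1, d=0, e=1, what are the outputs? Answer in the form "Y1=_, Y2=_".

Y1=0, Y2=1

Propagate with G5 forced: G0=1, G1=0, G2=1, G3=1, G4=1, G5=1 [stuck-at-1], G6=0, G7=1, G8=1.
So the outputs are Y1=0, Y2=1. (Without the fault they would be Y1=1, Y2=1.)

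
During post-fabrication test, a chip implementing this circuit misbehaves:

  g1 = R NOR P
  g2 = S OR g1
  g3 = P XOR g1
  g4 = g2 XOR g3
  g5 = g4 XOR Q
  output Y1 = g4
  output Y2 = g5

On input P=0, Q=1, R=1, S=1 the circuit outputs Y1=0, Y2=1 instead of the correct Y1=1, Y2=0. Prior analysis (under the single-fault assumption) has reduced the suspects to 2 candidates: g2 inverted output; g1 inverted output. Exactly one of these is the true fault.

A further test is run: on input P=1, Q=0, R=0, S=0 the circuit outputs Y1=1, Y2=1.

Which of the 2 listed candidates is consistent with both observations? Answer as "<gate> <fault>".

Evaluate each candidate on input P=1, Q=0, R=0, S=0:
  g2 inverted output: g1=0, g2=1 [inverted output], g3=1, g4=0, g5=0 → Y1=0, Y2=0 — eliminated
  g1 inverted output: g1=1 [inverted output], g2=1, g3=0, g4=1, g5=1 → Y1=1, Y2=1 — matches
Only g1 inverted output reproduces the observed Y1=1, Y2=1.

g1 inverted output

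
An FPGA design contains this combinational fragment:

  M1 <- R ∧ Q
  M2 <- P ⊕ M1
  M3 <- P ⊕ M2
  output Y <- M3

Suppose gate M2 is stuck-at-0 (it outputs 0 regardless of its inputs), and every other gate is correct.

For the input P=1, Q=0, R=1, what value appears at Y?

Propagate with M2 forced: M1=0, M2=0 [stuck-at-0], M3=1.
So Y = 1. (Without the fault it would be 0.)

1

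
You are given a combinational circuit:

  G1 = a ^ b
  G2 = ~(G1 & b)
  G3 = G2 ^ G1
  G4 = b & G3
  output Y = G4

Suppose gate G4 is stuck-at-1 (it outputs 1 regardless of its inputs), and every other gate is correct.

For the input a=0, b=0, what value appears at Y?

1

Propagate with G4 forced: G1=0, G2=1, G3=1, G4=1 [stuck-at-1].
So Y = 1. (Without the fault it would be 0.)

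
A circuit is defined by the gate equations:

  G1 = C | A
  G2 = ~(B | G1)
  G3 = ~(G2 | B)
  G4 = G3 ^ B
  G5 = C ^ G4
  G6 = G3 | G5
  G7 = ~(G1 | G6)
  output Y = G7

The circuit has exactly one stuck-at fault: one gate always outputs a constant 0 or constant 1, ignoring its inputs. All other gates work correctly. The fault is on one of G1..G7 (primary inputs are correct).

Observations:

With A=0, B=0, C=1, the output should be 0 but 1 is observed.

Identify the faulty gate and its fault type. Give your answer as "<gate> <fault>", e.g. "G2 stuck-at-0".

G7 stuck-at-1

Fault-free values for test 1 (A=0, B=0, C=1): G1=1, G2=0, G3=1, G4=1, G5=0, G6=1, G7=0, giving Y=0. Observed 1.
Test 1: faults giving observed 1 are {G7 stuck-at-1}.
Only G7 stuck-at-1 is consistent with every test.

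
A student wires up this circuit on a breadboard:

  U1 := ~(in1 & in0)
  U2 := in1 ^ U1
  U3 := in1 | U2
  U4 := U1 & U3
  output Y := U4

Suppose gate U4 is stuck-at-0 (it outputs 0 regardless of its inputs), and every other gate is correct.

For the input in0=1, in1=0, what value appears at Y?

0

Propagate with U4 forced: U1=1, U2=1, U3=1, U4=0 [stuck-at-0].
So Y = 0. (Without the fault it would be 1.)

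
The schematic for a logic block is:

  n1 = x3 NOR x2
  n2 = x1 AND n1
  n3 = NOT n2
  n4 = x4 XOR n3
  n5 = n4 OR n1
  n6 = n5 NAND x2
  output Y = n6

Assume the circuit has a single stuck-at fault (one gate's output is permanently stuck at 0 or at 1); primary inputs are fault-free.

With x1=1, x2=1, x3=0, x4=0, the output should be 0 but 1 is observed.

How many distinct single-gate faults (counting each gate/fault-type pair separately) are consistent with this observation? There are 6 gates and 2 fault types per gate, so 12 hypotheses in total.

5

Fault-free: n1=0, n2=0, n3=1, n4=1, n5=1, n6=0 → 0. Observed 1.
  n1 stuck-at-0: output 0 ✗
  n1 stuck-at-1: output 0 ✗
  n2 stuck-at-0: output 0 ✗
  n2 stuck-at-1: output 1 ✓
  n3 stuck-at-0: output 1 ✓
  n3 stuck-at-1: output 0 ✗
  n4 stuck-at-0: output 1 ✓
  n4 stuck-at-1: output 0 ✗
  n5 stuck-at-0: output 1 ✓
  n5 stuck-at-1: output 0 ✗
  n6 stuck-at-0: output 0 ✗
  n6 stuck-at-1: output 1 ✓
Consistent faults: {n2 stuck-at-1, n3 stuck-at-0, n4 stuck-at-0, n5 stuck-at-0, n6 stuck-at-1} — 5 in all.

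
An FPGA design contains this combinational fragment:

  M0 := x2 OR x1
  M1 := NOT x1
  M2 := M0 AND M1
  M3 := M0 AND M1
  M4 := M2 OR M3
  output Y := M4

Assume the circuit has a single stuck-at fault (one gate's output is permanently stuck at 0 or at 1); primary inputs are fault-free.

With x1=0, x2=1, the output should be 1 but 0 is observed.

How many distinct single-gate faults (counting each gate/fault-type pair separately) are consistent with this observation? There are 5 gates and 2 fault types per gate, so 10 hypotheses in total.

3

Fault-free: M0=1, M1=1, M2=1, M3=1, M4=1 → 1. Observed 0.
  M0 stuck-at-0: output 0 ✓
  M0 stuck-at-1: output 1 ✗
  M1 stuck-at-0: output 0 ✓
  M1 stuck-at-1: output 1 ✗
  M2 stuck-at-0: output 1 ✗
  M2 stuck-at-1: output 1 ✗
  M3 stuck-at-0: output 1 ✗
  M3 stuck-at-1: output 1 ✗
  M4 stuck-at-0: output 0 ✓
  M4 stuck-at-1: output 1 ✗
Consistent faults: {M0 stuck-at-0, M1 stuck-at-0, M4 stuck-at-0} — 3 in all.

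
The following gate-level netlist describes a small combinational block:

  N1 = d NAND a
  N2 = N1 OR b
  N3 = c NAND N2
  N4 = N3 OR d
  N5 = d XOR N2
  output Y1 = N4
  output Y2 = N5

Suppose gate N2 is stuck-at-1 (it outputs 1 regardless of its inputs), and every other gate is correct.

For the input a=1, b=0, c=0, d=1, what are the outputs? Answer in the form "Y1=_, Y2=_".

Propagate with N2 forced: N1=0, N2=1 [stuck-at-1], N3=1, N4=1, N5=0.
So the outputs are Y1=1, Y2=0. (Without the fault they would be Y1=1, Y2=1.)

Y1=1, Y2=0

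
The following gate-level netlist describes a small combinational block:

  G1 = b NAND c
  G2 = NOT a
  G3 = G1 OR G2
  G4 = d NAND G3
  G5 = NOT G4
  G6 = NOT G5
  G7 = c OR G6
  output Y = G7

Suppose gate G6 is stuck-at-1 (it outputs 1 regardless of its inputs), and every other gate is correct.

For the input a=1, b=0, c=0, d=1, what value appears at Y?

1

Propagate with G6 forced: G1=1, G2=0, G3=1, G4=0, G5=1, G6=1 [stuck-at-1], G7=1.
So Y = 1. (Without the fault it would be 0.)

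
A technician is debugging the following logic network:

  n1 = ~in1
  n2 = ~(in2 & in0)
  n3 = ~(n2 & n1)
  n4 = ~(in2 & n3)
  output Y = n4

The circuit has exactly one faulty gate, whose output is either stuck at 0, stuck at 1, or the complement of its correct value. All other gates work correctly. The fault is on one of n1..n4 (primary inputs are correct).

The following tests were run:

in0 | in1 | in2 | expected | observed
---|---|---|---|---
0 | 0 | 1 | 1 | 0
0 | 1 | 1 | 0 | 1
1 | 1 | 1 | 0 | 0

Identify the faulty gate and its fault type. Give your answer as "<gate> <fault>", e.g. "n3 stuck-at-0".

n1 inverted output

Fault-free values for test 1 (in0=0, in1=0, in2=1): n1=1, n2=1, n3=0, n4=1, giving Y=1. Observed 0.
Test 1: faults giving observed 0 are {n1 stuck-at-0, n1 inverted output, n2 stuck-at-0, n2 inverted output, n3 stuck-at-1, n3 inverted output, n4 stuck-at-0, n4 inverted output}.
Test 2 (in0=0, in1=1, in2=1): fault-free n1=0, n2=1, n3=1, n4=0 → 0; observed 1. Eliminates n1 stuck-at-0, n2 stuck-at-0, n2 inverted output, n3 stuck-at-1, n4 stuck-at-0.
Test 3 (in0=1, in1=1, in2=1): fault-free n1=0, n2=0, n3=1, n4=0 → 0; observed 0. Eliminates n3 inverted output, n4 inverted output.
Only n1 inverted output is consistent with every test.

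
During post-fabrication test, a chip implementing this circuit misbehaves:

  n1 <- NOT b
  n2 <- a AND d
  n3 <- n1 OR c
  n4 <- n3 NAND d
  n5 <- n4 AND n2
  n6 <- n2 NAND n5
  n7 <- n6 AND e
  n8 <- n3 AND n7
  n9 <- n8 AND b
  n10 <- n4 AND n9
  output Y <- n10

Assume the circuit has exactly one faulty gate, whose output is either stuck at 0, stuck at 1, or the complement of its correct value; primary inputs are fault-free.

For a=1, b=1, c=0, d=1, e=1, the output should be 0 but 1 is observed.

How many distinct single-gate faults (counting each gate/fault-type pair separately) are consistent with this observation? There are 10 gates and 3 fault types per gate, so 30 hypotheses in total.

Fault-free: n1=0, n2=1, n3=0, n4=1, n5=1, n6=0, n7=0, n8=0, n9=0, n10=0 → 0. Observed 1.
  n1: none of the 3 fault types match ✗
  n2: none of the 3 fault types match ✗
  n3: none of the 3 fault types match ✗
  n4: none of the 3 fault types match ✗
  n5: none of the 3 fault types match ✗
  n6: none of the 3 fault types match ✗
  n7: none of the 3 fault types match ✗
  n8: stuck-at-1, inverted output ✓; others ✗
  n9: stuck-at-1, inverted output ✓; others ✗
  n10: stuck-at-1, inverted output ✓; others ✗
Consistent faults: {n8 stuck-at-1, n8 inverted output, n9 stuck-at-1, n9 inverted output, n10 stuck-at-1, n10 inverted output} — 6 in all.

6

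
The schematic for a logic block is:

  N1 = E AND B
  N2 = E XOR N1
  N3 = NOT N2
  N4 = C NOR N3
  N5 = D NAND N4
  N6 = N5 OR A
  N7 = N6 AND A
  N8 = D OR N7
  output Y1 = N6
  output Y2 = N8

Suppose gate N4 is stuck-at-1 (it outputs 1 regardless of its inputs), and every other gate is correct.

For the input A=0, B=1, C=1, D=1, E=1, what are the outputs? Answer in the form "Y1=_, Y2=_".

Y1=0, Y2=1

Propagate with N4 forced: N1=1, N2=0, N3=1, N4=1 [stuck-at-1], N5=0, N6=0, N7=0, N8=1.
So the outputs are Y1=0, Y2=1. (Without the fault they would be Y1=1, Y2=1.)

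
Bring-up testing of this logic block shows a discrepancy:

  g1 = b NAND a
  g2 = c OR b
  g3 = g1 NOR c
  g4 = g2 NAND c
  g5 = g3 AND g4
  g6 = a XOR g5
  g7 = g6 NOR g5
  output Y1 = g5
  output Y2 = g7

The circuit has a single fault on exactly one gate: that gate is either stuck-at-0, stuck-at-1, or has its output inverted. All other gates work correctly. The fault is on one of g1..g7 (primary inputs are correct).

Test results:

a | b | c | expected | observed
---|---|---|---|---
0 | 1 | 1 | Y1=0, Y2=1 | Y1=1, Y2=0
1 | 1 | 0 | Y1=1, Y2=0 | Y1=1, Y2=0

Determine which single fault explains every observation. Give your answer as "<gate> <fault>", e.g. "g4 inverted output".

Fault-free values for test 1 (a=0, b=1, c=1): g1=1, g2=1, g3=0, g4=0, g5=0, g6=0, g7=1, giving Y1=0, Y2=1. Observed Y1=1, Y2=0.
Test 1: faults giving observed Y1=1, Y2=0 are {g5 stuck-at-1, g5 inverted output}.
Test 2 (a=1, b=1, c=0): fault-free g1=0, g2=1, g3=1, g4=1, g5=1, g6=0, g7=0 → Y1=1, Y2=0; observed Y1=1, Y2=0. Eliminates g5 inverted output.
Only g5 stuck-at-1 is consistent with every test.

g5 stuck-at-1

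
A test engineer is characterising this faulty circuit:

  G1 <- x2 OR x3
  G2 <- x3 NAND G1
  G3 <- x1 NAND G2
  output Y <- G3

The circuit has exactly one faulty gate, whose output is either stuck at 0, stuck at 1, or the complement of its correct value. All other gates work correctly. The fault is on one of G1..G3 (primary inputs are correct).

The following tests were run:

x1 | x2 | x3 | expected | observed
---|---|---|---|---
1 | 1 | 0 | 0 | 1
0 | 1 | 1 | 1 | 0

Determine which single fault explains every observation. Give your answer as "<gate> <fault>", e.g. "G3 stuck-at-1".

Fault-free values for test 1 (x1=1, x2=1, x3=0): G1=1, G2=1, G3=0, giving Y=0. Observed 1.
Test 1: faults giving observed 1 are {G2 stuck-at-0, G2 inverted output, G3 stuck-at-1, G3 inverted output}.
Test 2 (x1=0, x2=1, x3=1): fault-free G1=1, G2=0, G3=1 → 1; observed 0. Eliminates G2 stuck-at-0, G2 inverted output, G3 stuck-at-1.
Only G3 inverted output is consistent with every test.

G3 inverted output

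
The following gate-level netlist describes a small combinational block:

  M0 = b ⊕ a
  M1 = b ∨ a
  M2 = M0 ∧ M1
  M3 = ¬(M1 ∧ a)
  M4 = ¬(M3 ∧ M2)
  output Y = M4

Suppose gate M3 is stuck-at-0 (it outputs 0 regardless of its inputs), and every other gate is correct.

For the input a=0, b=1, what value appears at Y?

Propagate with M3 forced: M0=1, M1=1, M2=1, M3=0 [stuck-at-0], M4=1.
So Y = 1. (Without the fault it would be 0.)

1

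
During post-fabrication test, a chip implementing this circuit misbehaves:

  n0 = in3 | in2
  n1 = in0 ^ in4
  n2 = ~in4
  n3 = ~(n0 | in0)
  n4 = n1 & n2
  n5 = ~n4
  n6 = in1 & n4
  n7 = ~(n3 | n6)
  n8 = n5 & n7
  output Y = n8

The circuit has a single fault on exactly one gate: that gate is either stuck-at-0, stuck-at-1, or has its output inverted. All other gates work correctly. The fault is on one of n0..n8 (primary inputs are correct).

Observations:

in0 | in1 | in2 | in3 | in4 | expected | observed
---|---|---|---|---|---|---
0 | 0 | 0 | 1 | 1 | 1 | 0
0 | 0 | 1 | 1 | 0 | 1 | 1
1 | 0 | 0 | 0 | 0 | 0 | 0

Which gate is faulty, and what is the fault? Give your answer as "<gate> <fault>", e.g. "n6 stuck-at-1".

Fault-free values for test 1 (in0=0, in1=0, in2=0, in3=1, in4=1): n0=1, n1=1, n2=0, n3=0, n4=0, n5=1, n6=0, n7=1, n8=1, giving Y=1. Observed 0.
Test 1: faults giving observed 0 are {n0 stuck-at-0, n0 inverted output, n2 stuck-at-1, n2 inverted output, n3 stuck-at-1, n3 inverted output, n4 stuck-at-1, n4 inverted output, n5 stuck-at-0, n5 inverted output, n6 stuck-at-1, n6 inverted output, n7 stuck-at-0, n7 inverted output, n8 stuck-at-0, n8 inverted output}.
Test 2 (in0=0, in1=0, in2=1, in3=1, in4=0): fault-free n0=1, n1=0, n2=1, n3=0, n4=0, n5=1, n6=0, n7=1, n8=1 → 1; observed 1. Eliminates n0 stuck-at-0, n0 inverted output, n3 stuck-at-1, n3 inverted output, n4 stuck-at-1, n4 inverted output, n5 stuck-at-0, n5 inverted output, n6 stuck-at-1, n6 inverted output, n7 stuck-at-0, n7 inverted output, n8 stuck-at-0, n8 inverted output.
Test 3 (in0=1, in1=0, in2=0, in3=0, in4=0): fault-free n0=0, n1=1, n2=1, n3=0, n4=1, n5=0, n6=0, n7=1, n8=0 → 0; observed 0. Eliminates n2 inverted output.
Only n2 stuck-at-1 is consistent with every test.

n2 stuck-at-1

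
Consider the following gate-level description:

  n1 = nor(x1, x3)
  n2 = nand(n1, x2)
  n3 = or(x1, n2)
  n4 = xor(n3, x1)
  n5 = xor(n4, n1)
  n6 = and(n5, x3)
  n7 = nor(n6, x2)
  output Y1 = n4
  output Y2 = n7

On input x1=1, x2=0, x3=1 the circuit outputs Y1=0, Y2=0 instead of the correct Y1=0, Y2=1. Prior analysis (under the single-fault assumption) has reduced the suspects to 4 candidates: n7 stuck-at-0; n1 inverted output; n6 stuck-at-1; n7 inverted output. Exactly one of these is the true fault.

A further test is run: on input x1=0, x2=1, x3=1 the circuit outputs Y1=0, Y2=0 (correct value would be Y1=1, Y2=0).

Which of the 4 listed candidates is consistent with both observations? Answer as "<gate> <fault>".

n1 inverted output

Evaluate each candidate on input x1=0, x2=1, x3=1:
  n7 stuck-at-0: n1=0, n2=1, n3=1, n4=1, n5=1, n6=1, n7=0 [stuck-at-0] → Y1=1, Y2=0 — eliminated
  n1 inverted output: n1=1 [inverted output], n2=0, n3=0, n4=0, n5=1, n6=1, n7=0 → Y1=0, Y2=0 — matches
  n6 stuck-at-1: n1=0, n2=1, n3=1, n4=1, n5=1, n6=1 [stuck-at-1], n7=0 → Y1=1, Y2=0 — eliminated
  n7 inverted output: n1=0, n2=1, n3=1, n4=1, n5=1, n6=1, n7=1 [inverted output] → Y1=1, Y2=1 — eliminated
Only n1 inverted output reproduces the observed Y1=0, Y2=0.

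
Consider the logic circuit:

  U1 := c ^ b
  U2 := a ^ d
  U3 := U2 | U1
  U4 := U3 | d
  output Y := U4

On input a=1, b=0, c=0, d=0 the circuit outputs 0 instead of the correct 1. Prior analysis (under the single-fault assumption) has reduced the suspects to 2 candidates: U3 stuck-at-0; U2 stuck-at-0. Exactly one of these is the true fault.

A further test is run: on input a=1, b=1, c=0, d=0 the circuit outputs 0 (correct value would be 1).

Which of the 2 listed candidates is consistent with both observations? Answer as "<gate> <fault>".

U3 stuck-at-0

Evaluate each candidate on input a=1, b=1, c=0, d=0:
  U3 stuck-at-0: U1=1, U2=1, U3=0 [stuck-at-0], U4=0 → 0 — matches
  U2 stuck-at-0: U1=1, U2=0 [stuck-at-0], U3=1, U4=1 → 1 — eliminated
Only U3 stuck-at-0 reproduces the observed 0.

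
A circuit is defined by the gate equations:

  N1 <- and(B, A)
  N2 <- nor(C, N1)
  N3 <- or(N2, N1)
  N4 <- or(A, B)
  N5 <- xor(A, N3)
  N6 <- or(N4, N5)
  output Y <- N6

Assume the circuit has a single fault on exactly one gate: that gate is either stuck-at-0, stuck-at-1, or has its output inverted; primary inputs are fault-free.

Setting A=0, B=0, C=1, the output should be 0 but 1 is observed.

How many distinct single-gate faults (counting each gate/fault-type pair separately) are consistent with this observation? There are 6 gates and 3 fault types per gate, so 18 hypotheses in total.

12

Fault-free: N1=0, N2=0, N3=0, N4=0, N5=0, N6=0 → 0. Observed 1.
  N1: stuck-at-1, inverted output ✓; others ✗
  N2: stuck-at-1, inverted output ✓; others ✗
  N3: stuck-at-1, inverted output ✓; others ✗
  N4: stuck-at-1, inverted output ✓; others ✗
  N5: stuck-at-1, inverted output ✓; others ✗
  N6: stuck-at-1, inverted output ✓; others ✗
Consistent faults: {N1 stuck-at-1, N1 inverted output, N2 stuck-at-1, N2 inverted output, N3 stuck-at-1, N3 inverted output, N4 stuck-at-1, N4 inverted output, N5 stuck-at-1, N5 inverted output, N6 stuck-at-1, N6 inverted output} — 12 in all.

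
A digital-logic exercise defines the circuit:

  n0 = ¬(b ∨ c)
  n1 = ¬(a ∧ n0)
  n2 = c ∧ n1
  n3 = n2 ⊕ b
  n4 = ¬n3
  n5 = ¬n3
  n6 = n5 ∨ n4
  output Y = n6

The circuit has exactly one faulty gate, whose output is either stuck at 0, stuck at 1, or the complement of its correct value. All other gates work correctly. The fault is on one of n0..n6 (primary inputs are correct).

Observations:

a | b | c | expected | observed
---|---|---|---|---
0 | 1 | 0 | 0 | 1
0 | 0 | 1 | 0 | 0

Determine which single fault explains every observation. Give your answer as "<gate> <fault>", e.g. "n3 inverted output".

n2 stuck-at-1

Fault-free values for test 1 (a=0, b=1, c=0): n0=0, n1=1, n2=0, n3=1, n4=0, n5=0, n6=0, giving Y=0. Observed 1.
Test 1: faults giving observed 1 are {n2 stuck-at-1, n2 inverted output, n3 stuck-at-0, n3 inverted output, n4 stuck-at-1, n4 inverted output, n5 stuck-at-1, n5 inverted output, n6 stuck-at-1, n6 inverted output}.
Test 2 (a=0, b=0, c=1): fault-free n0=0, n1=1, n2=1, n3=1, n4=0, n5=0, n6=0 → 0; observed 0. Eliminates n2 inverted output, n3 stuck-at-0, n3 inverted output, n4 stuck-at-1, n4 inverted output, n5 stuck-at-1, n5 inverted output, n6 stuck-at-1, n6 inverted output.
Only n2 stuck-at-1 is consistent with every test.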